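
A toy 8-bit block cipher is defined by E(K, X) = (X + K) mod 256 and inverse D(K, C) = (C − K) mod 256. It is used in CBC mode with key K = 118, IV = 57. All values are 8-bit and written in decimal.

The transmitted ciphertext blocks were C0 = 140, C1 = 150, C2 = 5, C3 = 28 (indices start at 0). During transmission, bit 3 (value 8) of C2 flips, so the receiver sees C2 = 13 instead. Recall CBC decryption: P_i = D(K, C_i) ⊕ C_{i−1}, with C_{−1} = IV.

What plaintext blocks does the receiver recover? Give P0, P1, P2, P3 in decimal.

Only C2 changed, to 13. In CBC, a change in C_i garbles P_i and flips the same bit in P_{i+1}. Decrypting the received ciphertext:
P0: D(K, 140) = 22; 22 ⊕ 57 = 47.
P1: D(K, 150) = 32; 32 ⊕ 140 = 172.
P2: D(K, 13) = 151; 151 ⊕ 150 = 1.
P3: D(K, 28) = 166; 166 ⊕ 13 = 171.
Blocks that differ from the original plaintext: P2, P3.

P0 = 47, P1 = 172, P2 = 1, P3 = 171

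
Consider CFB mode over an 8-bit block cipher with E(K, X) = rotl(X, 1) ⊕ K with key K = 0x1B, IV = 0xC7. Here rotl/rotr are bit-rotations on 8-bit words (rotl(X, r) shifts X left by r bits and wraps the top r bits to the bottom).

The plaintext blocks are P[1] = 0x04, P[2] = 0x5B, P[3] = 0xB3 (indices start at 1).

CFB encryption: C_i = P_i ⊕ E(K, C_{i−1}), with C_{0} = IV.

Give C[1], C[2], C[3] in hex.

C[1] = 0x90, C[2] = 0x61, C[3] = 0x6A

C[1]: E(K, 0xC7) = 0x94; 0x04 ⊕ 0x94 = 0x90.
C[2]: E(K, 0x90) = 0x3A; 0x5B ⊕ 0x3A = 0x61.
C[3]: E(K, 0x61) = 0xD9; 0xB3 ⊕ 0xD9 = 0x6A.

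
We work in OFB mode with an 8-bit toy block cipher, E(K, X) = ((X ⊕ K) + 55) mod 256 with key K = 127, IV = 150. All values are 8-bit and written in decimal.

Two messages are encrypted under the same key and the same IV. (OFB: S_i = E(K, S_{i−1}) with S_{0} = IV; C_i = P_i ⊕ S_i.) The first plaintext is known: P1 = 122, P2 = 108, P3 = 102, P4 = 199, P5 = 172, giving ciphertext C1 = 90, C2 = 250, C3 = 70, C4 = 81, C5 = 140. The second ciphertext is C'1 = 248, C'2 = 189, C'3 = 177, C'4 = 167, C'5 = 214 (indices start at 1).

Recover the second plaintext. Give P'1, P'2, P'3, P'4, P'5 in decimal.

P'1 = 216, P'2 = 43, P'3 = 145, P'4 = 49, P'5 = 246

In OFB with a reused IV, both messages share the same keystream S_i, so C_i ⊕ C'_i = P_i ⊕ P'_i and thus P'_i = P_i ⊕ C_i ⊕ C'_i.
P'1: 122 ⊕ 90 ⊕ 248 = 216.
P'2: 108 ⊕ 250 ⊕ 189 = 43.
P'3: 102 ⊕ 70 ⊕ 177 = 145.
P'4: 199 ⊕ 81 ⊕ 167 = 49.
P'5: 172 ⊕ 140 ⊕ 214 = 246.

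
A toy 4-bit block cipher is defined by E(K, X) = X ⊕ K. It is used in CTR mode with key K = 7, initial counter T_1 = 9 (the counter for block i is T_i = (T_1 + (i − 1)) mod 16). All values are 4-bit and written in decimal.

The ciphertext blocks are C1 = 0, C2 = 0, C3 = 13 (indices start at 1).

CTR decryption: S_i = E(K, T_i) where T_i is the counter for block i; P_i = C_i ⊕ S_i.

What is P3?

P3 = 1

P3: T = 11, S = E(K, T) = 12; 13 ⊕ 12 = 1.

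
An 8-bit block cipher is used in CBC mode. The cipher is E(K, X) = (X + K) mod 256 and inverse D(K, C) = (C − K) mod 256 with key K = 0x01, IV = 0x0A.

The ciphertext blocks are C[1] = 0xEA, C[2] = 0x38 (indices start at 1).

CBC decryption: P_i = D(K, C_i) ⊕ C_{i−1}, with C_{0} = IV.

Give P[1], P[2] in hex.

P[1] = 0xE3, P[2] = 0xDD

P[1]: D(K, 0xEA) = 0xE9; 0xE9 ⊕ 0x0A = 0xE3.
P[2]: D(K, 0x38) = 0x37; 0x37 ⊕ 0xEA = 0xDD.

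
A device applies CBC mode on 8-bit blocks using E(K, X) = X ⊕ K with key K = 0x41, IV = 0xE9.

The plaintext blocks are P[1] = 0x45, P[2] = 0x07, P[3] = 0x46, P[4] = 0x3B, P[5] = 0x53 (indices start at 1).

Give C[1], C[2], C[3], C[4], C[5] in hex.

C[1] = 0xED, C[2] = 0xAB, C[3] = 0xAC, C[4] = 0xD6, C[5] = 0xC4

CBC encryption: C_i = E(K, P_i ⊕ C_{i−1}), with C_{0} = IV.
C[1]: P[1] ⊕ 0xE9 = 0xAC; E(K, 0xAC) = 0xED.
C[2]: P[2] ⊕ 0xED = 0xEA; E(K, 0xEA) = 0xAB.
C[3]: P[3] ⊕ 0xAB = 0xED; E(K, 0xED) = 0xAC.
C[4]: P[4] ⊕ 0xAC = 0x97; E(K, 0x97) = 0xD6.
C[5]: P[5] ⊕ 0xD6 = 0x85; E(K, 0x85) = 0xC4.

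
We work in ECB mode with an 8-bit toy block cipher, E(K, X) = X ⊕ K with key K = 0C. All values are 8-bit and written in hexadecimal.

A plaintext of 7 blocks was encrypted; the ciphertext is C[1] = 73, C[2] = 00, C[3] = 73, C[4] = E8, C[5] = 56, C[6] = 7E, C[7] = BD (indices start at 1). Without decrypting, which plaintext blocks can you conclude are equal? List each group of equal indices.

ECB encrypts each block independently with the same key, so equal ciphertext blocks imply equal plaintext blocks.
C[1] = C[3] = 73, so P[1] = P[3].

P[1] = P[3]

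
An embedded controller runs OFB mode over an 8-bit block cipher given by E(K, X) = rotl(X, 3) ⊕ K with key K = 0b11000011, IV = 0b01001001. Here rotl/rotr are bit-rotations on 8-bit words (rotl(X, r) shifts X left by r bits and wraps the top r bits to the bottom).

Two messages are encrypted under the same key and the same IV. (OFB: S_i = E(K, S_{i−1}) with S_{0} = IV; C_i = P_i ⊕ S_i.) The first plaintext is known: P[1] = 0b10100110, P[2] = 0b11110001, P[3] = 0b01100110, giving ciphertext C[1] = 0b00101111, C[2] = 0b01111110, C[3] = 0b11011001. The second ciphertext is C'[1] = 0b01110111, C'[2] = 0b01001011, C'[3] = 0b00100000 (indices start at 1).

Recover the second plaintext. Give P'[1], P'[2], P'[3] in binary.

P'[1] = 0b11111110, P'[2] = 0b11000100, P'[3] = 0b10011111

In OFB with a reused IV, both messages share the same keystream S_i, so C_i ⊕ C'_i = P_i ⊕ P'_i and thus P'_i = P_i ⊕ C_i ⊕ C'_i.
P'[1]: 0b10100110 ⊕ 0b00101111 ⊕ 0b01110111 = 0b11111110.
P'[2]: 0b11110001 ⊕ 0b01111110 ⊕ 0b01001011 = 0b11000100.
P'[3]: 0b01100110 ⊕ 0b11011001 ⊕ 0b00100000 = 0b10011111.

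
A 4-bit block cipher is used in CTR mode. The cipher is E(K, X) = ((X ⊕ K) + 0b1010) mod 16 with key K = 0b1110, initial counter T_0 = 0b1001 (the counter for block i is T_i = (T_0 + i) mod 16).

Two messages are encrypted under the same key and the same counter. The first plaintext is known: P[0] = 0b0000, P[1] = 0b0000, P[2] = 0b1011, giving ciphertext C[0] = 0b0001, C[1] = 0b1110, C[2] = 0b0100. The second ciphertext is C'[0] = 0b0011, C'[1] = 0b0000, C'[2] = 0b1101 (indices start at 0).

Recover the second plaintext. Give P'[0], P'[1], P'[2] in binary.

In CTR with a reused counter, both messages share the same keystream S_i, so C_i ⊕ C'_i = P_i ⊕ P'_i and thus P'_i = P_i ⊕ C_i ⊕ C'_i.
P'[0]: 0b0000 ⊕ 0b0001 ⊕ 0b0011 = 0b0010.
P'[1]: 0b0000 ⊕ 0b1110 ⊕ 0b0000 = 0b1110.
P'[2]: 0b1011 ⊕ 0b0100 ⊕ 0b1101 = 0b0010.

P'[0] = 0b0010, P'[1] = 0b1110, P'[2] = 0b0010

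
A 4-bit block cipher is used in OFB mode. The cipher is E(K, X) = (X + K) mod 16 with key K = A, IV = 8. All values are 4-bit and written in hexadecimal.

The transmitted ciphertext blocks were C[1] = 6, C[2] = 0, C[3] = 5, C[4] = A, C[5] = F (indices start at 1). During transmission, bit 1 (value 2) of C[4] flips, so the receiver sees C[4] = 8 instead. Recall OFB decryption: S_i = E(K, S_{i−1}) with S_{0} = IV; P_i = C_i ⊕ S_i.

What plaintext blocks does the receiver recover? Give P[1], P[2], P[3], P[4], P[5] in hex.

P[1] = 4, P[2] = C, P[3] = 3, P[4] = 8, P[5] = 5

Only C[4] changed, to 8. In OFB, a change in C_i flips the same bit in P_i only; the keystream is unaffected. Decrypting the received ciphertext:
P[1]: S = E(K, 8) = 2; 6 ⊕ 2 = 4.
P[2]: S = E(K, 2) = C; 0 ⊕ C = C.
P[3]: S = E(K, C) = 6; 5 ⊕ 6 = 3.
P[4]: S = E(K, 6) = 0; 8 ⊕ 0 = 8.
P[5]: S = E(K, 0) = A; F ⊕ A = 5.
Blocks that differ from the original plaintext: P[4].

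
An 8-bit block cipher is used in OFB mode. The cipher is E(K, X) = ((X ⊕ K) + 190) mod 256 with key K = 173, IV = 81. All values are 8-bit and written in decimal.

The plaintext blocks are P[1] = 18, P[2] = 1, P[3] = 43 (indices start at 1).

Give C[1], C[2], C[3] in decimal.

C[1] = 168, C[2] = 212, C[3] = 29

OFB encryption: S_i = E(K, S_{i−1}) with S_{0} = IV; C_i = P_i ⊕ S_i.
C[1]: S = E(K, 81) = 186; 18 ⊕ 186 = 168.
C[2]: S = E(K, 186) = 213; 1 ⊕ 213 = 212.
C[3]: S = E(K, 213) = 54; 43 ⊕ 54 = 29.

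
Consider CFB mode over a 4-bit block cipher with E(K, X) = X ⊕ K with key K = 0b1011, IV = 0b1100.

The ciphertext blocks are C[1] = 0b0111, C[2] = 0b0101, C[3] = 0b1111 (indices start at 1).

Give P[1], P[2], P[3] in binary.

CFB decryption: P_i = C_i ⊕ E(K, C_{i−1}), with C_{0} = IV.
P[1]: E(K, 0b1100) = 0b0111; 0b0111 ⊕ 0b0111 = 0b0000.
P[2]: E(K, 0b0111) = 0b1100; 0b0101 ⊕ 0b1100 = 0b1001.
P[3]: E(K, 0b0101) = 0b1110; 0b1111 ⊕ 0b1110 = 0b0001.

P[1] = 0b0000, P[2] = 0b1001, P[3] = 0b0001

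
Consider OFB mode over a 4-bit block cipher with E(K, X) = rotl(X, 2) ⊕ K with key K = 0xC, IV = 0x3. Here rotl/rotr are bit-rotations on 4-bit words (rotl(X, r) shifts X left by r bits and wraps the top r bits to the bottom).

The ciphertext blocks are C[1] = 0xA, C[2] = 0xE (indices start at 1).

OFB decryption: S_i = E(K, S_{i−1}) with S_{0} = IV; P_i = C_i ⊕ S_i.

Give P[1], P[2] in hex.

P[1] = 0xA, P[2] = 0x2

P[1]: S = E(K, 0x3) = 0x0; 0xA ⊕ 0x0 = 0xA.
P[2]: S = E(K, 0x0) = 0xC; 0xE ⊕ 0xC = 0x2.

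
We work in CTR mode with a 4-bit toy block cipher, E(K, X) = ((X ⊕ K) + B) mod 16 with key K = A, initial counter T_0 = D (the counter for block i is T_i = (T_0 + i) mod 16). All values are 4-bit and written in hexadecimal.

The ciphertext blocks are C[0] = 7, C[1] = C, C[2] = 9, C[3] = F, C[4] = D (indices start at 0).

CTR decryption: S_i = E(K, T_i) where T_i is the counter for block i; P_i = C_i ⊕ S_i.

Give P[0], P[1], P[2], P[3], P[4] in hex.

P[0] = 5, P[1] = 3, P[2] = 9, P[3] = A, P[4] = B

P[0]: T = D, S = E(K, T) = 2; 7 ⊕ 2 = 5.
P[1]: T = E, S = E(K, T) = F; C ⊕ F = 3.
P[2]: T = F, S = E(K, T) = 0; 9 ⊕ 0 = 9.
P[3]: T = 0, S = E(K, T) = 5; F ⊕ 5 = A.
P[4]: T = 1, S = E(K, T) = 6; D ⊕ 6 = B.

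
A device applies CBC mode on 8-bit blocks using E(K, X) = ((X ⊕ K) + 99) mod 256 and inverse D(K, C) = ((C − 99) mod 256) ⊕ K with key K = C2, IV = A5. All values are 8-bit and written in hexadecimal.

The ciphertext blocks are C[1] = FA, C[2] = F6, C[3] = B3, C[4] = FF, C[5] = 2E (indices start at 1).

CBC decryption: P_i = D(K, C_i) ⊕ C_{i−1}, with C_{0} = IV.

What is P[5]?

P[5] = A8

P[5]: D(K, 2E) = 57; 57 ⊕ FF = A8.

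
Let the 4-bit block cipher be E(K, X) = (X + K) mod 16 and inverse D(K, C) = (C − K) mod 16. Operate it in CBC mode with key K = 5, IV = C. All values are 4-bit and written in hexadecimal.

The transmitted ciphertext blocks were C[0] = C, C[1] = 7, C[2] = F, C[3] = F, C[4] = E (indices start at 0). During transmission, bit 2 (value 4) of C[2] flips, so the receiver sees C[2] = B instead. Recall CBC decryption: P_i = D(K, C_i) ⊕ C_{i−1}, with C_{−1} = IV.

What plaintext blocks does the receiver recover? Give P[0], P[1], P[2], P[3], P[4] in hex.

Only C[2] changed, to B. In CBC, a change in C_i garbles P_i and flips the same bit in P_{i+1}. Decrypting the received ciphertext:
P[0]: D(K, C) = 7; 7 ⊕ C = B.
P[1]: D(K, 7) = 2; 2 ⊕ C = E.
P[2]: D(K, B) = 6; 6 ⊕ 7 = 1.
P[3]: D(K, F) = A; A ⊕ B = 1.
P[4]: D(K, E) = 9; 9 ⊕ F = 6.
Blocks that differ from the original plaintext: P[2], P[3].

P[0] = B, P[1] = E, P[2] = 1, P[3] = 1, P[4] = 6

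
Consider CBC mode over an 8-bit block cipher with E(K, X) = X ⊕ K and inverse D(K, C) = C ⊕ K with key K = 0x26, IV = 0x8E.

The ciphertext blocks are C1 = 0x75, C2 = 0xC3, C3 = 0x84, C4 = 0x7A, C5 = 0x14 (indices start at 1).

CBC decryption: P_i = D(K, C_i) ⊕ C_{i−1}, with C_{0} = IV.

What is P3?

P3 = 0x61

P3: D(K, 0x84) = 0xA2; 0xA2 ⊕ 0xC3 = 0x61.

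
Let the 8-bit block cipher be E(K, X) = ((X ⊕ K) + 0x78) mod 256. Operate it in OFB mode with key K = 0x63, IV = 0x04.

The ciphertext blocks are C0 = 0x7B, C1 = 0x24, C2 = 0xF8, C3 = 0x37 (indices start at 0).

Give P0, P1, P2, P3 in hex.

P0 = 0xA4, P1 = 0x10, P2 = 0x37, P3 = 0x13

OFB decryption: S_i = E(K, S_{i−1}) with S_{−1} = IV; P_i = C_i ⊕ S_i.
P0: S = E(K, 0x04) = 0xDF; 0x7B ⊕ 0xDF = 0xA4.
P1: S = E(K, 0xDF) = 0x34; 0x24 ⊕ 0x34 = 0x10.
P2: S = E(K, 0x34) = 0xCF; 0xF8 ⊕ 0xCF = 0x37.
P3: S = E(K, 0xCF) = 0x24; 0x37 ⊕ 0x24 = 0x13.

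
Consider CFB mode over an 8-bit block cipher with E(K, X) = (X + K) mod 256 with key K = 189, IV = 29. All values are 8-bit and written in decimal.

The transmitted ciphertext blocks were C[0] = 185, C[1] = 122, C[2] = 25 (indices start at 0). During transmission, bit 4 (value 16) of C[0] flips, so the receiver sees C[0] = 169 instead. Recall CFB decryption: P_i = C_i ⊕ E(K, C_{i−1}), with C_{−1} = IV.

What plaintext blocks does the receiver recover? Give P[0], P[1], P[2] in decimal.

P[0] = 115, P[1] = 28, P[2] = 46

Only C[0] changed, to 169. In CFB, a change in C_i flips the same bit in P_i and garbles P_{i+1}. Decrypting the received ciphertext:
P[0]: E(K, 29) = 218; 169 ⊕ 218 = 115.
P[1]: E(K, 169) = 102; 122 ⊕ 102 = 28.
P[2]: E(K, 122) = 55; 25 ⊕ 55 = 46.
Blocks that differ from the original plaintext: P[0], P[1].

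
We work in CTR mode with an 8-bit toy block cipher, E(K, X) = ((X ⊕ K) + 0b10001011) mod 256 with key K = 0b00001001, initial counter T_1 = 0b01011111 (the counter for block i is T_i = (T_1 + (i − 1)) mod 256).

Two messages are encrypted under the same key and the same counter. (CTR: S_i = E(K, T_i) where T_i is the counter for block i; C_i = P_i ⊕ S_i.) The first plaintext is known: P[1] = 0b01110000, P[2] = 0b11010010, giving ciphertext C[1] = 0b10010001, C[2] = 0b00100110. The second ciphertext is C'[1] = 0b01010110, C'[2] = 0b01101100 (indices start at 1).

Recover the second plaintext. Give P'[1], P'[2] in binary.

In CTR with a reused counter, both messages share the same keystream S_i, so C_i ⊕ C'_i = P_i ⊕ P'_i and thus P'_i = P_i ⊕ C_i ⊕ C'_i.
P'[1]: 0b01110000 ⊕ 0b10010001 ⊕ 0b01010110 = 0b10110111.
P'[2]: 0b11010010 ⊕ 0b00100110 ⊕ 0b01101100 = 0b10011000.

P'[1] = 0b10110111, P'[2] = 0b10011000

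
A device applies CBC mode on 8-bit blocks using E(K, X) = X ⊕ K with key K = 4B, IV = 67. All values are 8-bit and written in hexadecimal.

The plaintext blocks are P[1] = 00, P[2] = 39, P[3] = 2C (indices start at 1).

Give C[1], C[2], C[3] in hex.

C[1] = 2C, C[2] = 5E, C[3] = 39

CBC encryption: C_i = E(K, P_i ⊕ C_{i−1}), with C_{0} = IV.
C[1]: P[1] ⊕ 67 = 67; E(K, 67) = 2C.
C[2]: P[2] ⊕ 2C = 15; E(K, 15) = 5E.
C[3]: P[3] ⊕ 5E = 72; E(K, 72) = 39.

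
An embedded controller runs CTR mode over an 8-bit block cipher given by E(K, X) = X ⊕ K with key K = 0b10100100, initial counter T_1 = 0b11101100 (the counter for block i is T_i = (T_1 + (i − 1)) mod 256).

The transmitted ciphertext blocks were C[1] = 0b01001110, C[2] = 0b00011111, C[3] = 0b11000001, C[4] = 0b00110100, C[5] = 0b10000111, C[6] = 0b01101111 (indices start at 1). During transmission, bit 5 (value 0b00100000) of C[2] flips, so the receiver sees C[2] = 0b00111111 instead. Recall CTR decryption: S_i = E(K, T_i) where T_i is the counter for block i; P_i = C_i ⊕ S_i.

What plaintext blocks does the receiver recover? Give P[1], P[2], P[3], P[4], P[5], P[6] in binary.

P[1] = 0b00000110, P[2] = 0b01110110, P[3] = 0b10001011, P[4] = 0b01111111, P[5] = 0b11010011, P[6] = 0b00111010

Only C[2] changed, to 0b00111111. In CTR, a change in C_i flips the same bit in P_i only; the keystream is unaffected. Decrypting the received ciphertext:
P[1]: T = 0b11101100, S = E(K, T) = 0b01001000; 0b01001110 ⊕ 0b01001000 = 0b00000110.
P[2]: T = 0b11101101, S = E(K, T) = 0b01001001; 0b00111111 ⊕ 0b01001001 = 0b01110110.
P[3]: T = 0b11101110, S = E(K, T) = 0b01001010; 0b11000001 ⊕ 0b01001010 = 0b10001011.
P[4]: T = 0b11101111, S = E(K, T) = 0b01001011; 0b00110100 ⊕ 0b01001011 = 0b01111111.
P[5]: T = 0b11110000, S = E(K, T) = 0b01010100; 0b10000111 ⊕ 0b01010100 = 0b11010011.
P[6]: T = 0b11110001, S = E(K, T) = 0b01010101; 0b01101111 ⊕ 0b01010101 = 0b00111010.
Blocks that differ from the original plaintext: P[2].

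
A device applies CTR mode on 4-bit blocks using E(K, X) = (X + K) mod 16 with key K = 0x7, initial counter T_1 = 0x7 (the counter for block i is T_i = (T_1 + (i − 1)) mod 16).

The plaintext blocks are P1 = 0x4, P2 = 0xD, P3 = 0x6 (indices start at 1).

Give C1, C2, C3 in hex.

C1 = 0xA, C2 = 0x2, C3 = 0x6

CTR encryption: S_i = E(K, T_i) where T_i is the counter for block i; C_i = P_i ⊕ S_i.
C1: T = 0x7, S = E(K, T) = 0xE; 0x4 ⊕ 0xE = 0xA.
C2: T = 0x8, S = E(K, T) = 0xF; 0xD ⊕ 0xF = 0x2.
C3: T = 0x9, S = E(K, T) = 0x0; 0x6 ⊕ 0x0 = 0x6.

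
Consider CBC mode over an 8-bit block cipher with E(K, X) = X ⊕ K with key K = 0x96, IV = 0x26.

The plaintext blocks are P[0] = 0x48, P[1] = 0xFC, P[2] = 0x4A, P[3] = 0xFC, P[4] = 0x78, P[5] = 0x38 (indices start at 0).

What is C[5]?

CBC encryption: C_i = E(K, P_i ⊕ C_{i−1}), with C_{−1} = IV.
C[0]: P[0] ⊕ 0x26 = 0x6E; E(K, 0x6E) = 0xF8.
C[1]: P[1] ⊕ 0xF8 = 0x04; E(K, 0x04) = 0x92.
C[2]: P[2] ⊕ 0x92 = 0xD8; E(K, 0xD8) = 0x4E.
C[3]: P[3] ⊕ 0x4E = 0xB2; E(K, 0xB2) = 0x24.
C[4]: P[4] ⊕ 0x24 = 0x5C; E(K, 0x5C) = 0xCA.
C[5]: P[5] ⊕ 0xCA = 0xF2; E(K, 0xF2) = 0x64.

C[5] = 0x64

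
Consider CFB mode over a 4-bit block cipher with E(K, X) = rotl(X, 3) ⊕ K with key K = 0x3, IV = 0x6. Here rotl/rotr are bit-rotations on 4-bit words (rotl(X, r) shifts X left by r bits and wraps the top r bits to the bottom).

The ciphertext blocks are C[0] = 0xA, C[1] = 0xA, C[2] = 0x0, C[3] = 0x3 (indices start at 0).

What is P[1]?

CFB decryption: P_i = C_i ⊕ E(K, C_{i−1}), with C_{−1} = IV.
P[1]: E(K, 0xA) = 0x6; 0xA ⊕ 0x6 = 0xC.

P[1] = 0xC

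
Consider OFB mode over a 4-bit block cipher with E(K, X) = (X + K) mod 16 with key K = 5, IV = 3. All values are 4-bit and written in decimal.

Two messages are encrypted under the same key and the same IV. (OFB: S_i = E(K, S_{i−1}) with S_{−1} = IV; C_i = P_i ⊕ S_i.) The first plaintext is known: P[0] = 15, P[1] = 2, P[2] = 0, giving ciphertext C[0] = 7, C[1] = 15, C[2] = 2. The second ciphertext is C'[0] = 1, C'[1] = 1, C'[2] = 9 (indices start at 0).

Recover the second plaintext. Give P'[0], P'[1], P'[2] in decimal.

P'[0] = 9, P'[1] = 12, P'[2] = 11

In OFB with a reused IV, both messages share the same keystream S_i, so C_i ⊕ C'_i = P_i ⊕ P'_i and thus P'_i = P_i ⊕ C_i ⊕ C'_i.
P'[0]: 15 ⊕ 7 ⊕ 1 = 9.
P'[1]: 2 ⊕ 15 ⊕ 1 = 12.
P'[2]: 0 ⊕ 2 ⊕ 9 = 11.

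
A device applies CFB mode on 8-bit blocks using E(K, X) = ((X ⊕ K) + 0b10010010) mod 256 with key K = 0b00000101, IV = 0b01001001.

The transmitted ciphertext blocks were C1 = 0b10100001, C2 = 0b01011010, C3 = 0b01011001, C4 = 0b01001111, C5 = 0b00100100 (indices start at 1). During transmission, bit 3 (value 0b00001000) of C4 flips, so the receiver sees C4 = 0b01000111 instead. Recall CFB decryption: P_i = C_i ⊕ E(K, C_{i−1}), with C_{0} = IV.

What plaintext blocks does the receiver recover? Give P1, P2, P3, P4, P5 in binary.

Only C4 changed, to 0b01000111. In CFB, a change in C_i flips the same bit in P_i and garbles P_{i+1}. Decrypting the received ciphertext:
P1: E(K, 0b01001001) = 0b11011110; 0b10100001 ⊕ 0b11011110 = 0b01111111.
P2: E(K, 0b10100001) = 0b00110110; 0b01011010 ⊕ 0b00110110 = 0b01101100.
P3: E(K, 0b01011010) = 0b11110001; 0b01011001 ⊕ 0b11110001 = 0b10101000.
P4: E(K, 0b01011001) = 0b11101110; 0b01000111 ⊕ 0b11101110 = 0b10101001.
P5: E(K, 0b01000111) = 0b11010100; 0b00100100 ⊕ 0b11010100 = 0b11110000.
Blocks that differ from the original plaintext: P4, P5.

P1 = 0b01111111, P2 = 0b01101100, P3 = 0b10101000, P4 = 0b10101001, P5 = 0b11110000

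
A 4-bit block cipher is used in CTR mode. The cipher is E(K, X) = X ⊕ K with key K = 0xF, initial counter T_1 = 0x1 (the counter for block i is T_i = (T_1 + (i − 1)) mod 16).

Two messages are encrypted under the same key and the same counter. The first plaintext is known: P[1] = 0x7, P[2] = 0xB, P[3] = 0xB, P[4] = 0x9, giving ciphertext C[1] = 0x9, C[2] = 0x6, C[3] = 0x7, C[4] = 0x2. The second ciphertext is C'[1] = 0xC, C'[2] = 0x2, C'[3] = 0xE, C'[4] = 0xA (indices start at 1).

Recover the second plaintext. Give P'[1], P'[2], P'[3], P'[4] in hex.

P'[1] = 0x2, P'[2] = 0xF, P'[3] = 0x2, P'[4] = 0x1

In CTR with a reused counter, both messages share the same keystream S_i, so C_i ⊕ C'_i = P_i ⊕ P'_i and thus P'_i = P_i ⊕ C_i ⊕ C'_i.
P'[1]: 0x7 ⊕ 0x9 ⊕ 0xC = 0x2.
P'[2]: 0xB ⊕ 0x6 ⊕ 0x2 = 0xF.
P'[3]: 0xB ⊕ 0x7 ⊕ 0xE = 0x2.
P'[4]: 0x9 ⊕ 0x2 ⊕ 0xA = 0x1.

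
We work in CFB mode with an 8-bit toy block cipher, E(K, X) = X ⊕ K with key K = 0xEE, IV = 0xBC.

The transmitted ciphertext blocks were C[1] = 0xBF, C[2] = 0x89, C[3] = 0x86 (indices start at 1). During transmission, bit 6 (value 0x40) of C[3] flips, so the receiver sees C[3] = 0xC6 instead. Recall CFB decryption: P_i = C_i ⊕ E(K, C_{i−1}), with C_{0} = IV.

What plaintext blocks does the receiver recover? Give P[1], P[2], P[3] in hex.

Only C[3] changed, to 0xC6. In CFB, a change in C_i flips the same bit in P_i and garbles P_{i+1}. Decrypting the received ciphertext:
P[1]: E(K, 0xBC) = 0x52; 0xBF ⊕ 0x52 = 0xED.
P[2]: E(K, 0xBF) = 0x51; 0x89 ⊕ 0x51 = 0xD8.
P[3]: E(K, 0x89) = 0x67; 0xC6 ⊕ 0x67 = 0xA1.
Blocks that differ from the original plaintext: P[3].

P[1] = 0xED, P[2] = 0xD8, P[3] = 0xA1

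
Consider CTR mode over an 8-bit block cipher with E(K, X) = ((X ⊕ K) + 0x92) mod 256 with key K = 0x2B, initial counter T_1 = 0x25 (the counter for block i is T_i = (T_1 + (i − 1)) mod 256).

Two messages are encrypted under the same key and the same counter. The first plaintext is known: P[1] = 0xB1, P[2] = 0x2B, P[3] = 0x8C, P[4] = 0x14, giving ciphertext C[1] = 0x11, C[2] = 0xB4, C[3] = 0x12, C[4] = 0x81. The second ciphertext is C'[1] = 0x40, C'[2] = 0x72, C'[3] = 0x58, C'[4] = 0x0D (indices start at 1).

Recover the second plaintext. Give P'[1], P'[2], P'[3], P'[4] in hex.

In CTR with a reused counter, both messages share the same keystream S_i, so C_i ⊕ C'_i = P_i ⊕ P'_i and thus P'_i = P_i ⊕ C_i ⊕ C'_i.
P'[1]: 0xB1 ⊕ 0x11 ⊕ 0x40 = 0xE0.
P'[2]: 0x2B ⊕ 0xB4 ⊕ 0x72 = 0xED.
P'[3]: 0x8C ⊕ 0x12 ⊕ 0x58 = 0xC6.
P'[4]: 0x14 ⊕ 0x81 ⊕ 0x0D = 0x98.

P'[1] = 0xE0, P'[2] = 0xED, P'[3] = 0xC6, P'[4] = 0x98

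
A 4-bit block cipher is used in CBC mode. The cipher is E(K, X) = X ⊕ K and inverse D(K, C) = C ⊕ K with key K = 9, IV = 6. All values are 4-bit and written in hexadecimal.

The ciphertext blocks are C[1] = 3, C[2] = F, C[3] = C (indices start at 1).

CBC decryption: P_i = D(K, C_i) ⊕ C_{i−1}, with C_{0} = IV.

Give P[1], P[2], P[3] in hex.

P[1]: D(K, 3) = A; A ⊕ 6 = C.
P[2]: D(K, F) = 6; 6 ⊕ 3 = 5.
P[3]: D(K, C) = 5; 5 ⊕ F = A.

P[1] = C, P[2] = 5, P[3] = A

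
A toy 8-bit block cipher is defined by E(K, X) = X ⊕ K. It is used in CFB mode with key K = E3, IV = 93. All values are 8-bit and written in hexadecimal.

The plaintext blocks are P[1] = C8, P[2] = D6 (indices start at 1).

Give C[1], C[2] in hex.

CFB encryption: C_i = P_i ⊕ E(K, C_{i−1}), with C_{0} = IV.
C[1]: E(K, 93) = 70; C8 ⊕ 70 = B8.
C[2]: E(K, B8) = 5B; D6 ⊕ 5B = 8D.

C[1] = B8, C[2] = 8D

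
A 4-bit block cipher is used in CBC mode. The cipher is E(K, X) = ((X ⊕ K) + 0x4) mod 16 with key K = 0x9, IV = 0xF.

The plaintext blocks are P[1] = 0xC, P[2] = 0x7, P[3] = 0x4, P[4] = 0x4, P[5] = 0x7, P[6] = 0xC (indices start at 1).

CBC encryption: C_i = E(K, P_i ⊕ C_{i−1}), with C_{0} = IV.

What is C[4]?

C[1]: P[1] ⊕ 0xF = 0x3; E(K, 0x3) = 0xE.
C[2]: P[2] ⊕ 0xE = 0x9; E(K, 0x9) = 0x4.
C[3]: P[3] ⊕ 0x4 = 0x0; E(K, 0x0) = 0xD.
C[4]: P[4] ⊕ 0xD = 0x9; E(K, 0x9) = 0x4.

C[4] = 0x4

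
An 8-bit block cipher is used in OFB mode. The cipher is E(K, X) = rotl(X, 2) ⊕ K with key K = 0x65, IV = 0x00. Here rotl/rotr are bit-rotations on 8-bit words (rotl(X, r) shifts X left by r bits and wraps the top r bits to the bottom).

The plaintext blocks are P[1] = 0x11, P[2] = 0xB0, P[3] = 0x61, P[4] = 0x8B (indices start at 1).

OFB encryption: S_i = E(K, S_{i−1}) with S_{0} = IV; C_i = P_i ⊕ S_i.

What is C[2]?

C[2] = 0x40

C[1]: S = E(K, 0x00) = 0x65; 0x11 ⊕ 0x65 = 0x74.
C[2]: S = E(K, 0x65) = 0xF0; 0xB0 ⊕ 0xF0 = 0x40.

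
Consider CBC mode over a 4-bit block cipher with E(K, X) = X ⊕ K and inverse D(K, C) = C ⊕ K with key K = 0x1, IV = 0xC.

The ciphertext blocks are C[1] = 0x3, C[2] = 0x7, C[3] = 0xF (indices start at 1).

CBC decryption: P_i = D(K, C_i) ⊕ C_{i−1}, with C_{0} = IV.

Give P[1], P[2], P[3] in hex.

P[1] = 0xE, P[2] = 0x5, P[3] = 0x9

P[1]: D(K, 0x3) = 0x2; 0x2 ⊕ 0xC = 0xE.
P[2]: D(K, 0x7) = 0x6; 0x6 ⊕ 0x3 = 0x5.
P[3]: D(K, 0xF) = 0xE; 0xE ⊕ 0x7 = 0x9.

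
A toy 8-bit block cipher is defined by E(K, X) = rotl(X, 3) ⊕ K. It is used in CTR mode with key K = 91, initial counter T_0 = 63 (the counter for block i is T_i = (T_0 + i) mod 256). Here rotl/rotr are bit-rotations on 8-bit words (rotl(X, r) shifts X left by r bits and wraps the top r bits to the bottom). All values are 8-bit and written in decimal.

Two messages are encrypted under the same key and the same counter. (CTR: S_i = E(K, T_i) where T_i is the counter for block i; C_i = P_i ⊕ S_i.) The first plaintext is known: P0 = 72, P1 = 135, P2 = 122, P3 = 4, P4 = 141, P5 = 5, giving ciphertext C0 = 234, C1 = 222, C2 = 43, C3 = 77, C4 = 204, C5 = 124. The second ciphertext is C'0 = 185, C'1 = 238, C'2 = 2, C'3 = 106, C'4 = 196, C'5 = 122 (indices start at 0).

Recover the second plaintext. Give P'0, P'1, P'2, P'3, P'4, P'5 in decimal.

In CTR with a reused counter, both messages share the same keystream S_i, so C_i ⊕ C'_i = P_i ⊕ P'_i and thus P'_i = P_i ⊕ C_i ⊕ C'_i.
P'0: 72 ⊕ 234 ⊕ 185 = 27.
P'1: 135 ⊕ 222 ⊕ 238 = 183.
P'2: 122 ⊕ 43 ⊕ 2 = 83.
P'3: 4 ⊕ 77 ⊕ 106 = 35.
P'4: 141 ⊕ 204 ⊕ 196 = 133.
P'5: 5 ⊕ 124 ⊕ 122 = 3.

P'0 = 27, P'1 = 183, P'2 = 83, P'3 = 35, P'4 = 133, P'5 = 3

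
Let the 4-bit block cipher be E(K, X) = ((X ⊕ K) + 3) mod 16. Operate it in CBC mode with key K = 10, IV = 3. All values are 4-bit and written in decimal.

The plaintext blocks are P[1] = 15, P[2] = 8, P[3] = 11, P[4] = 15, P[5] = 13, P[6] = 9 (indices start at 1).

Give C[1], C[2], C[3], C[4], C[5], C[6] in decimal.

C[1] = 9, C[2] = 14, C[3] = 2, C[4] = 10, C[5] = 0, C[6] = 6

CBC encryption: C_i = E(K, P_i ⊕ C_{i−1}), with C_{0} = IV.
C[1]: P[1] ⊕ 3 = 12; E(K, 12) = 9.
C[2]: P[2] ⊕ 9 = 1; E(K, 1) = 14.
C[3]: P[3] ⊕ 14 = 5; E(K, 5) = 2.
C[4]: P[4] ⊕ 2 = 13; E(K, 13) = 10.
C[5]: P[5] ⊕ 10 = 7; E(K, 7) = 0.
C[6]: P[6] ⊕ 0 = 9; E(K, 9) = 6.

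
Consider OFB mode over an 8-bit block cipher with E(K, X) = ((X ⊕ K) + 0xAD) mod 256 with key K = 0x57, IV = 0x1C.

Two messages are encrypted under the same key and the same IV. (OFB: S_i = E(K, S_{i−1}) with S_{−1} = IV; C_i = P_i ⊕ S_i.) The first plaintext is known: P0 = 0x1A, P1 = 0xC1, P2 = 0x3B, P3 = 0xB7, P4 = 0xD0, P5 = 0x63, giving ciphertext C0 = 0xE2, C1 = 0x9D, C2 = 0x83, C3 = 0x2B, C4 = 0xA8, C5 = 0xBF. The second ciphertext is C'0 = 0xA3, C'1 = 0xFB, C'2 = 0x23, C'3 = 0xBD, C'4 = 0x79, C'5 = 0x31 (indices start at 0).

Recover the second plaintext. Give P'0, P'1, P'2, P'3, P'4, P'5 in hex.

In OFB with a reused IV, both messages share the same keystream S_i, so C_i ⊕ C'_i = P_i ⊕ P'_i and thus P'_i = P_i ⊕ C_i ⊕ C'_i.
P'0: 0x1A ⊕ 0xE2 ⊕ 0xA3 = 0x5B.
P'1: 0xC1 ⊕ 0x9D ⊕ 0xFB = 0xA7.
P'2: 0x3B ⊕ 0x83 ⊕ 0x23 = 0x9B.
P'3: 0xB7 ⊕ 0x2B ⊕ 0xBD = 0x21.
P'4: 0xD0 ⊕ 0xA8 ⊕ 0x79 = 0x01.
P'5: 0x63 ⊕ 0xBF ⊕ 0x31 = 0xED.

P'0 = 0x5B, P'1 = 0xA7, P'2 = 0x9B, P'3 = 0x21, P'4 = 0x01, P'5 = 0xED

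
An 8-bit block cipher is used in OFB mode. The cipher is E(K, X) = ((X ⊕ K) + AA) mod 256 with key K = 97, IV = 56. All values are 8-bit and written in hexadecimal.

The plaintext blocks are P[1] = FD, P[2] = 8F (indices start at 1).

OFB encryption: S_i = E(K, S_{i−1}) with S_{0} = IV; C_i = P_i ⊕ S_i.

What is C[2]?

C[1]: S = E(K, 56) = 6B; FD ⊕ 6B = 96.
C[2]: S = E(K, 6B) = A6; 8F ⊕ A6 = 29.

C[2] = 29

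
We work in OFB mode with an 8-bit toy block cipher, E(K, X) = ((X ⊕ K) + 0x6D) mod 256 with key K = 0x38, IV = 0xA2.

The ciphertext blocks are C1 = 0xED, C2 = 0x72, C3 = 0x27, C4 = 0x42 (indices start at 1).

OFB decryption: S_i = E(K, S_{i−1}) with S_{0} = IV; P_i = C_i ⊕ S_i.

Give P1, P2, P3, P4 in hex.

P1: S = E(K, 0xA2) = 0x07; 0xED ⊕ 0x07 = 0xEA.
P2: S = E(K, 0x07) = 0xAC; 0x72 ⊕ 0xAC = 0xDE.
P3: S = E(K, 0xAC) = 0x01; 0x27 ⊕ 0x01 = 0x26.
P4: S = E(K, 0x01) = 0xA6; 0x42 ⊕ 0xA6 = 0xE4.

P1 = 0xEA, P2 = 0xDE, P3 = 0x26, P4 = 0xE4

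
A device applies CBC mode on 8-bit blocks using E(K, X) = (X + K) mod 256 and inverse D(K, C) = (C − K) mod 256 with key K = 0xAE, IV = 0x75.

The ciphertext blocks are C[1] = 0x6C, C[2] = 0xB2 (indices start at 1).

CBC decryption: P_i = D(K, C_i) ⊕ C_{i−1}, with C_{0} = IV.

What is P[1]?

P[1] = 0xCB

P[1]: D(K, 0x6C) = 0xBE; 0xBE ⊕ 0x75 = 0xCB.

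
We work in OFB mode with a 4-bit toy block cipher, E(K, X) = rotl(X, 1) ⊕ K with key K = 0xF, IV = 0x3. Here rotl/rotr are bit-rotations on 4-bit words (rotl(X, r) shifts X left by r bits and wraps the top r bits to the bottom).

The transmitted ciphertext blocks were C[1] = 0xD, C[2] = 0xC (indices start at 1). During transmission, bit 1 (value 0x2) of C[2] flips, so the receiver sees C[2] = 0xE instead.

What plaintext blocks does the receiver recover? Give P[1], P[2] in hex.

P[1] = 0x4, P[2] = 0x2

OFB decryption: S_i = E(K, S_{i−1}) with S_{0} = IV; P_i = C_i ⊕ S_i.
Only C[2] changed, to 0xE. In OFB, a change in C_i flips the same bit in P_i only; the keystream is unaffected. Decrypting the received ciphertext:
P[1]: S = E(K, 0x3) = 0x9; 0xD ⊕ 0x9 = 0x4.
P[2]: S = E(K, 0x9) = 0xC; 0xE ⊕ 0xC = 0x2.
Blocks that differ from the original plaintext: P[2].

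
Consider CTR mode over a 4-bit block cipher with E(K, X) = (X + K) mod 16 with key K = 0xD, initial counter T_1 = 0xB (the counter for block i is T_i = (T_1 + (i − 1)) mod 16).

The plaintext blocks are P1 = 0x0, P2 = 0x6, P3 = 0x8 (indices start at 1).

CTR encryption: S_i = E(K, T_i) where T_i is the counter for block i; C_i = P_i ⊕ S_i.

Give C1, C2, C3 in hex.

C1 = 0x8, C2 = 0xF, C3 = 0x2

C1: T = 0xB, S = E(K, T) = 0x8; 0x0 ⊕ 0x8 = 0x8.
C2: T = 0xC, S = E(K, T) = 0x9; 0x6 ⊕ 0x9 = 0xF.
C3: T = 0xD, S = E(K, T) = 0xA; 0x8 ⊕ 0xA = 0x2.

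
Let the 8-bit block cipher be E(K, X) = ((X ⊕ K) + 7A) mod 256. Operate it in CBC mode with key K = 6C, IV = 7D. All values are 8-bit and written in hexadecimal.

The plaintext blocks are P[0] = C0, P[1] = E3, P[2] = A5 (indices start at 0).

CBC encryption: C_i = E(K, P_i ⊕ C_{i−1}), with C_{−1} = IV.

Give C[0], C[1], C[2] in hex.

C[0] = 4B, C[1] = 3E, C[2] = 71

C[0]: P[0] ⊕ 7D = BD; E(K, BD) = 4B.
C[1]: P[1] ⊕ 4B = A8; E(K, A8) = 3E.
C[2]: P[2] ⊕ 3E = 9B; E(K, 9B) = 71.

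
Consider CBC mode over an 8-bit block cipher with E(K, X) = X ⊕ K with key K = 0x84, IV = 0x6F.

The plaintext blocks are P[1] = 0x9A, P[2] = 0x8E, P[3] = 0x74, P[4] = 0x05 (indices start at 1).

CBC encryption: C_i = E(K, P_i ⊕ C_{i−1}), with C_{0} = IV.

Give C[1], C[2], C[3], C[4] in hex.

C[1]: P[1] ⊕ 0x6F = 0xF5; E(K, 0xF5) = 0x71.
C[2]: P[2] ⊕ 0x71 = 0xFF; E(K, 0xFF) = 0x7B.
C[3]: P[3] ⊕ 0x7B = 0x0F; E(K, 0x0F) = 0x8B.
C[4]: P[4] ⊕ 0x8B = 0x8E; E(K, 0x8E) = 0x0A.

C[1] = 0x71, C[2] = 0x7B, C[3] = 0x8B, C[4] = 0x0A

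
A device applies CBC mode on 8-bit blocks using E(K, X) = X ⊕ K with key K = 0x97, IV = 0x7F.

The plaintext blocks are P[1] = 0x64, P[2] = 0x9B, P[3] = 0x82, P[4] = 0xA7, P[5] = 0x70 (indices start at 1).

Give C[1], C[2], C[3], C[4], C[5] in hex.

C[1] = 0x8C, C[2] = 0x80, C[3] = 0x95, C[4] = 0xA5, C[5] = 0x42

CBC encryption: C_i = E(K, P_i ⊕ C_{i−1}), with C_{0} = IV.
C[1]: P[1] ⊕ 0x7F = 0x1B; E(K, 0x1B) = 0x8C.
C[2]: P[2] ⊕ 0x8C = 0x17; E(K, 0x17) = 0x80.
C[3]: P[3] ⊕ 0x80 = 0x02; E(K, 0x02) = 0x95.
C[4]: P[4] ⊕ 0x95 = 0x32; E(K, 0x32) = 0xA5.
C[5]: P[5] ⊕ 0xA5 = 0xD5; E(K, 0xD5) = 0x42.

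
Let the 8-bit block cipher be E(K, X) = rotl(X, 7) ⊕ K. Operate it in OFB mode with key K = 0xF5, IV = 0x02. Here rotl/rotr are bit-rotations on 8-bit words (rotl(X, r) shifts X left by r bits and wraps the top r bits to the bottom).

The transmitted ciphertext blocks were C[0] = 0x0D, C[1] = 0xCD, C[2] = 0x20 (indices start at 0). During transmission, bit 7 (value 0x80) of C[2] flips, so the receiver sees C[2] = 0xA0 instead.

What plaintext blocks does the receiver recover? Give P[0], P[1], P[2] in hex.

P[0] = 0xF9, P[1] = 0x42, P[2] = 0x92

OFB decryption: S_i = E(K, S_{i−1}) with S_{−1} = IV; P_i = C_i ⊕ S_i.
Only C[2] changed, to 0xA0. In OFB, a change in C_i flips the same bit in P_i only; the keystream is unaffected. Decrypting the received ciphertext:
P[0]: S = E(K, 0x02) = 0xF4; 0x0D ⊕ 0xF4 = 0xF9.
P[1]: S = E(K, 0xF4) = 0x8F; 0xCD ⊕ 0x8F = 0x42.
P[2]: S = E(K, 0x8F) = 0x32; 0xA0 ⊕ 0x32 = 0x92.
Blocks that differ from the original plaintext: P[2].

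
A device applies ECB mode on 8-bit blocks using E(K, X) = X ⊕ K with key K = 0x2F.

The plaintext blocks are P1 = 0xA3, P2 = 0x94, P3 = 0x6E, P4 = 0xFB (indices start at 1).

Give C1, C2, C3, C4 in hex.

C1 = 0x8C, C2 = 0xBB, C3 = 0x41, C4 = 0xD4

ECB encryption: C_i = E(K, P_i).
C1: E(K, 0xA3) = 0x8C.
C2: E(K, 0x94) = 0xBB.
C3: E(K, 0x6E) = 0x41.
C4: E(K, 0xFB) = 0xD4.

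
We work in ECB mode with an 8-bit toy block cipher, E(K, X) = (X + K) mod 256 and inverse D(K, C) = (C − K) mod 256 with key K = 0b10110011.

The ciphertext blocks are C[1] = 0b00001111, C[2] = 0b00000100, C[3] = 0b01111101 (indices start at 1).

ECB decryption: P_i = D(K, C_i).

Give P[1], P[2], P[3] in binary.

P[1] = 0b01011100, P[2] = 0b01010001, P[3] = 0b11001010

P[1]: D(K, 0b00001111) = 0b01011100.
P[2]: D(K, 0b00000100) = 0b01010001.
P[3]: D(K, 0b01111101) = 0b11001010.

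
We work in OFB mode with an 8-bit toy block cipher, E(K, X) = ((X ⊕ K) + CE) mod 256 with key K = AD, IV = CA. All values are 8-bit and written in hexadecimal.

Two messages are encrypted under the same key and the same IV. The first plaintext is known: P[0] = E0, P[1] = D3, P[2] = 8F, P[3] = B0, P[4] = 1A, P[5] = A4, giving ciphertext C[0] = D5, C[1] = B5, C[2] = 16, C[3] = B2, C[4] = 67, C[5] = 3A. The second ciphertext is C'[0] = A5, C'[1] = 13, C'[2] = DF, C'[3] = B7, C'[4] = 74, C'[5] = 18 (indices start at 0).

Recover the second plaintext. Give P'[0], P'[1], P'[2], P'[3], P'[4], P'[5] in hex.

P'[0] = 90, P'[1] = 75, P'[2] = 46, P'[3] = B5, P'[4] = 09, P'[5] = 86

In OFB with a reused IV, both messages share the same keystream S_i, so C_i ⊕ C'_i = P_i ⊕ P'_i and thus P'_i = P_i ⊕ C_i ⊕ C'_i.
P'[0]: E0 ⊕ D5 ⊕ A5 = 90.
P'[1]: D3 ⊕ B5 ⊕ 13 = 75.
P'[2]: 8F ⊕ 16 ⊕ DF = 46.
P'[3]: B0 ⊕ B2 ⊕ B7 = B5.
P'[4]: 1A ⊕ 67 ⊕ 74 = 09.
P'[5]: A4 ⊕ 3A ⊕ 18 = 86.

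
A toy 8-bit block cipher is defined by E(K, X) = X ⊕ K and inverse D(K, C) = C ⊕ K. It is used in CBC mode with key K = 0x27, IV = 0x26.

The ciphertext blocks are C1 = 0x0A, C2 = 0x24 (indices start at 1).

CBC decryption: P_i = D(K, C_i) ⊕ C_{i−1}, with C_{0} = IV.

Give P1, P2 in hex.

P1: D(K, 0x0A) = 0x2D; 0x2D ⊕ 0x26 = 0x0B.
P2: D(K, 0x24) = 0x03; 0x03 ⊕ 0x0A = 0x09.

P1 = 0x0B, P2 = 0x09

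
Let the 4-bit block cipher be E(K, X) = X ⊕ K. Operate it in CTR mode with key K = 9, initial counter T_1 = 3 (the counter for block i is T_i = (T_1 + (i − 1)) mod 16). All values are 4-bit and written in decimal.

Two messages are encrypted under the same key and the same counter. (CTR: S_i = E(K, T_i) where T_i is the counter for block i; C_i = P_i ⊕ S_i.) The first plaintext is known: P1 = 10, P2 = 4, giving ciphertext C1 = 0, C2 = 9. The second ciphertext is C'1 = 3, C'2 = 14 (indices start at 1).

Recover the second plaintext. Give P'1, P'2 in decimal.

In CTR with a reused counter, both messages share the same keystream S_i, so C_i ⊕ C'_i = P_i ⊕ P'_i and thus P'_i = P_i ⊕ C_i ⊕ C'_i.
P'1: 10 ⊕ 0 ⊕ 3 = 9.
P'2: 4 ⊕ 9 ⊕ 14 = 3.

P'1 = 9, P'2 = 3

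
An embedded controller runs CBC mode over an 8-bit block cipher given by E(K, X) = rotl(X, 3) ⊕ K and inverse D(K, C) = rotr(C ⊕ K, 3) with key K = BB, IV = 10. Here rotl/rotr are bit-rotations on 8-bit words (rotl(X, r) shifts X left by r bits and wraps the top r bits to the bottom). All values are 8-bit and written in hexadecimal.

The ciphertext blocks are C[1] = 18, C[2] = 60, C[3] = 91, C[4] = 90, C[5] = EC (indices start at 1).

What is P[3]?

P[3] = 25

CBC decryption: P_i = D(K, C_i) ⊕ C_{i−1}, with C_{0} = IV.
P[3]: D(K, 91) = 45; 45 ⊕ 60 = 25.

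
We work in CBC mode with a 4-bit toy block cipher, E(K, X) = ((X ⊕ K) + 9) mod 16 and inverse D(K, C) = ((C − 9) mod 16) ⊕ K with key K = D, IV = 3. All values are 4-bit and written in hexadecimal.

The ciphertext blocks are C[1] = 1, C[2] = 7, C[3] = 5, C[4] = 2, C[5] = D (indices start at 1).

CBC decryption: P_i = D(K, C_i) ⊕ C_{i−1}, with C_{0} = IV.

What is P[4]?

P[4]: D(K, 2) = 4; 4 ⊕ 5 = 1.

P[4] = 1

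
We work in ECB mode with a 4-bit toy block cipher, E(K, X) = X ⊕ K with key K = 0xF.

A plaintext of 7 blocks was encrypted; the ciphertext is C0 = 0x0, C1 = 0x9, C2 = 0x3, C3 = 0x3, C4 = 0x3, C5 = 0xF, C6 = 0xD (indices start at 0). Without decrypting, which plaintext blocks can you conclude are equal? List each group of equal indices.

ECB encrypts each block independently with the same key, so equal ciphertext blocks imply equal plaintext blocks.
C2 = C3 = C4 = 0x3, so P2 = P3 = P4.

P2 = P3 = P4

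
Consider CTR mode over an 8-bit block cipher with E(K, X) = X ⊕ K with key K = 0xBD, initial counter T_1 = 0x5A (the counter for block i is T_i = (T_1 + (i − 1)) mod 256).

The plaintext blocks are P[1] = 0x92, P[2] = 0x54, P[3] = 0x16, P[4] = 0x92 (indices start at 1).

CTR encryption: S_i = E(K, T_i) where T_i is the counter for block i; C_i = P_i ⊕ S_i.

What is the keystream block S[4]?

C[1]: T = 0x5A, S = E(K, T) = 0xE7; 0x92 ⊕ 0xE7 = 0x75.
C[2]: T = 0x5B, S = E(K, T) = 0xE6; 0x54 ⊕ 0xE6 = 0xB2.
C[3]: T = 0x5C, S = E(K, T) = 0xE1; 0x16 ⊕ 0xE1 = 0xF7.
C[4]: T = 0x5D, S = E(K, T) = 0xE0; 0x92 ⊕ 0xE0 = 0x72.
So S[4] = 0xE0.

0xE0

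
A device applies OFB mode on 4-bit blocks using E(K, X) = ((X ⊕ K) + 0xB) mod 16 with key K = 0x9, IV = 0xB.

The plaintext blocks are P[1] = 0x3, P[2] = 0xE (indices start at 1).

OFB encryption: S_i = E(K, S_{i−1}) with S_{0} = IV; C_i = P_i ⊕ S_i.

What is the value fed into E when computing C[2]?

C[1]: S = E(K, 0xB) = 0xD; 0x3 ⊕ 0xD = 0xE.
C[2]: S = E(K, 0xD) = 0xF; 0xE ⊕ 0xF = 0x1.
So the input to E for block [2] is 0xD.

0xD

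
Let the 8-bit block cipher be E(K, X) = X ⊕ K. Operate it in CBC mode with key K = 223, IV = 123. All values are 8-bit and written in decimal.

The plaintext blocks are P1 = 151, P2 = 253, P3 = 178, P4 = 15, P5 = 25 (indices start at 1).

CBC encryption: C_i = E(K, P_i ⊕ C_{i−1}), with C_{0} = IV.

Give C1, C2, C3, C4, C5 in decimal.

C1 = 51, C2 = 17, C3 = 124, C4 = 172, C5 = 106

C1: P1 ⊕ 123 = 236; E(K, 236) = 51.
C2: P2 ⊕ 51 = 206; E(K, 206) = 17.
C3: P3 ⊕ 17 = 163; E(K, 163) = 124.
C4: P4 ⊕ 124 = 115; E(K, 115) = 172.
C5: P5 ⊕ 172 = 181; E(K, 181) = 106.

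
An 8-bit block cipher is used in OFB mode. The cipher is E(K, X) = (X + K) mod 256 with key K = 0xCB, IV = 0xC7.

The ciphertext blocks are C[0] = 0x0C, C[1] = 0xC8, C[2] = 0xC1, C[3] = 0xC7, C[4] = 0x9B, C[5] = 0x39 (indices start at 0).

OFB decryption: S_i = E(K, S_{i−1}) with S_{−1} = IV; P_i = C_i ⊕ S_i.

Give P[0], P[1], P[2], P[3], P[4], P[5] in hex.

P[0]: S = E(K, 0xC7) = 0x92; 0x0C ⊕ 0x92 = 0x9E.
P[1]: S = E(K, 0x92) = 0x5D; 0xC8 ⊕ 0x5D = 0x95.
P[2]: S = E(K, 0x5D) = 0x28; 0xC1 ⊕ 0x28 = 0xE9.
P[3]: S = E(K, 0x28) = 0xF3; 0xC7 ⊕ 0xF3 = 0x34.
P[4]: S = E(K, 0xF3) = 0xBE; 0x9B ⊕ 0xBE = 0x25.
P[5]: S = E(K, 0xBE) = 0x89; 0x39 ⊕ 0x89 = 0xB0.

P[0] = 0x9E, P[1] = 0x95, P[2] = 0xE9, P[3] = 0x34, P[4] = 0x25, P[5] = 0xB0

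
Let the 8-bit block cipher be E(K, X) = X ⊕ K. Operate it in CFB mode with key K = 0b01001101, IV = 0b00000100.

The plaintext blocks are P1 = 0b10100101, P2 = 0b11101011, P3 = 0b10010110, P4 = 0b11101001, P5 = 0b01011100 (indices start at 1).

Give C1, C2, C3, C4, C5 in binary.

C1 = 0b11101100, C2 = 0b01001010, C3 = 0b10010001, C4 = 0b00110101, C5 = 0b00100100

CFB encryption: C_i = P_i ⊕ E(K, C_{i−1}), with C_{0} = IV.
C1: E(K, 0b00000100) = 0b01001001; 0b10100101 ⊕ 0b01001001 = 0b11101100.
C2: E(K, 0b11101100) = 0b10100001; 0b11101011 ⊕ 0b10100001 = 0b01001010.
C3: E(K, 0b01001010) = 0b00000111; 0b10010110 ⊕ 0b00000111 = 0b10010001.
C4: E(K, 0b10010001) = 0b11011100; 0b11101001 ⊕ 0b11011100 = 0b00110101.
C5: E(K, 0b00110101) = 0b01111000; 0b01011100 ⊕ 0b01111000 = 0b00100100.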